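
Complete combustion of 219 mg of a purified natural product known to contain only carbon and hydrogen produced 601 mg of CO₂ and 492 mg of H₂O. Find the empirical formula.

mol C = 0.601 g CO₂ ÷ 44.009 g/mol = 0.01366 mol
mol H = 2 × 0.492 g H₂O ÷ 18.015 g/mol = 0.05462 mol
Divide by the smallest (0.01366 mol): C 1.000, H 4.000

CH4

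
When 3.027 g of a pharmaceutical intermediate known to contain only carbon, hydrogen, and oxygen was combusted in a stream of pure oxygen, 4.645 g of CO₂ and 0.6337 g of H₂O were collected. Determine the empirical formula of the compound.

mol C = 4.645 g CO₂ ÷ 44.009 g/mol = 0.10555 mol
mol H = 2 × 0.6337 g H₂O ÷ 18.015 g/mol = 0.070352 mol
mass O = 3.027 − (1.2677 + 0.070915) = 1.6884 g → mol O = 1.6884 ÷ 15.999 = 0.10553 mol
Divide by the smallest (0.070352 mol): C 1.500, H 1.000, O 1.500
Multiplying each by 2 gives whole numbers: C 3.00, H 2.00, O 3.00

C3H2O3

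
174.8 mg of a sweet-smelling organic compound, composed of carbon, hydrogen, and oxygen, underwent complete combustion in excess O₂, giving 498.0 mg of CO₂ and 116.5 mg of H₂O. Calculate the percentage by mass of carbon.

77.75%

mol C = 0.4980 g CO₂ ÷ 44.009 g/mol = 0.011316 mol
mol H = 2 × 0.1165 g H₂O ÷ 18.015 g/mol = 0.012934 mol
mass O = 0.1748 − (0.13591 + 0.013037) = 0.025848 g → mol O = 0.025848 ÷ 15.999 = 0.0016156 mol
mass % C = 0.13591 g ÷ 0.1748 g × 100%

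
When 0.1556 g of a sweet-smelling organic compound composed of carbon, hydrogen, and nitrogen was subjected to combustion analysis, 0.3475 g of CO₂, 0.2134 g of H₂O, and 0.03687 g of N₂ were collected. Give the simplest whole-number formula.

mol C = 0.3475 g CO₂ ÷ 44.009 g/mol = 0.0078961 mol
mol H = 2 × 0.2134 g H₂O ÷ 18.015 g/mol = 0.023691 mol
mol N = 2 × 0.03687 g N₂ ÷ 28.014 g/mol = 0.0026323 mol
Divide by the smallest (0.0026323 mol): C 3.000, H 9.000, N 1.000

C3H9N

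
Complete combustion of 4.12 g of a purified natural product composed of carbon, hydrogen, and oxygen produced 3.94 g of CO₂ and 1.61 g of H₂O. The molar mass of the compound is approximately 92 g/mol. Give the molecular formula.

mol C = 3.94 g CO₂ ÷ 44.009 g/mol = 0.08953 mol
mol H = 2 × 1.61 g H₂O ÷ 18.015 g/mol = 0.1787 mol
mass O = 4.12 − (1.075 + 0.1802) = 2.865 g → mol O = 2.865 ÷ 15.999 = 0.1790 mol
Divide by the smallest (0.08953 mol): C 1.000, H 1.996, O 2.000
Empirical formula: CH2O2
Empirical-formula mass = 46.02 g/mol; 92 ÷ 46.02 ≈ 2, so the molecular formula is C2H4O4.

C2H4O4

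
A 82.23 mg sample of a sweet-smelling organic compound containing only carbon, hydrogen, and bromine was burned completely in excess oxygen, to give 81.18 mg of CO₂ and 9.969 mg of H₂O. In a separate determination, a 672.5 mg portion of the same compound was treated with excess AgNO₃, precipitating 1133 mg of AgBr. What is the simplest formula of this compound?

mol C = 0.08118 g CO₂ ÷ 44.009 g/mol = 0.0018446 mol
mol H = 2 × 0.009969 g H₂O ÷ 18.015 g/mol = 0.0011067 mol
From the AgBr data: mol Br per gram of compound = (1.133 ÷ 187.772) ÷ 0.6725 = 0.0089724 mol/g, so in the 0.08223 g combustion sample mol Br = 0.00073780 mol
Divide by the smallest (0.00073780 mol): C 2.500, H 1.500, Br 1.000
Multiplying each by 2 gives whole numbers: C 5.00, H 3.00, Br 2.00

C5H3Br2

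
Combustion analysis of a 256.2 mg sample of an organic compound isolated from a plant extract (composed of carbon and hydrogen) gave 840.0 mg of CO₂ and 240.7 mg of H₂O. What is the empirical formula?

C5H7

mol C = 0.8400 g CO₂ ÷ 44.009 g/mol = 0.019087 mol
mol H = 2 × 0.2407 g H₂O ÷ 18.015 g/mol = 0.026722 mol
Divide by the smallest (0.019087 mol): C 1.000, H 1.400
Multiplying each by 5 gives whole numbers: C 5.00, H 7.00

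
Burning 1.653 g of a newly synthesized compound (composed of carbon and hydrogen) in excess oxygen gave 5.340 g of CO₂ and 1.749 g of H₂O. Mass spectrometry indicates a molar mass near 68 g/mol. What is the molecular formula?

mol C = 5.340 g CO₂ ÷ 44.009 g/mol = 0.12134 mol
mol H = 2 × 1.749 g H₂O ÷ 18.015 g/mol = 0.19417 mol
Divide by the smallest (0.12134 mol): C 1.000, H 1.600
Multiplying each by 5 gives whole numbers: C 5.00, H 8.00
Empirical formula: C5H8
Empirical-formula mass = 68.12 g/mol; 68 ÷ 68.12 ≈ 1, so the molecular formula is C5H8.

C5H8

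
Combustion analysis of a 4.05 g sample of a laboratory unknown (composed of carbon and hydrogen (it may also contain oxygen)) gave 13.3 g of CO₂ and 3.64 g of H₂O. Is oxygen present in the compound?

no

mol C = 13.3 g CO₂ ÷ 44.009 g/mol = 0.3022 mol
mol H = 2 × 3.64 g H₂O ÷ 18.015 g/mol = 0.4041 mol
C and H together account for 4.037 g — essentially the entire 4.05 g sample — so the compound contains no oxygen.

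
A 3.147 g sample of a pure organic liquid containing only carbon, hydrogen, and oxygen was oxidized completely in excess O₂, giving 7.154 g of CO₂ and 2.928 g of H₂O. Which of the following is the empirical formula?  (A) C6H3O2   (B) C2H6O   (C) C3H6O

(C) C3H6O

mol C = 7.154 g CO₂ ÷ 44.009 g/mol = 0.16256 mol
mol H = 2 × 2.928 g H₂O ÷ 18.015 g/mol = 0.32506 mol
mass O = 3.147 − (1.9525 + 0.32766) = 0.86686 g → mol O = 0.86686 ÷ 15.999 = 0.054182 mol
Divide by the smallest (0.054182 mol): C 3.000, H 5.999, O 1.000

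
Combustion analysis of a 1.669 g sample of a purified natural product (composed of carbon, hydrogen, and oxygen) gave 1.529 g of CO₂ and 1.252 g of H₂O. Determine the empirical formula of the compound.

mol C = 1.529 g CO₂ ÷ 44.009 g/mol = 0.034743 mol
mol H = 2 × 1.252 g H₂O ÷ 18.015 g/mol = 0.13900 mol
mass O = 1.669 − (0.41730 + 0.14011) = 1.1116 g → mol O = 1.1116 ÷ 15.999 = 0.069479 mol
Divide by the smallest (0.034743 mol): C 1.000, H 4.001, O 2.000

CH4O2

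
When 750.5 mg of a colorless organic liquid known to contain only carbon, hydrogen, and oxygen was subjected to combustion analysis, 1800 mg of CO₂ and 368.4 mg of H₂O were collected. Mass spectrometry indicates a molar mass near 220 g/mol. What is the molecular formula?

mol C = 1.800 g CO₂ ÷ 44.009 g/mol = 0.040901 mol
mol H = 2 × 0.3684 g H₂O ÷ 18.015 g/mol = 0.040899 mol
mass O = 0.7505 − (0.49126 + 0.041226) = 0.21801 g → mol O = 0.21801 ÷ 15.999 = 0.013627 mol
Divide by the smallest (0.013627 mol): C 3.001, H 3.001, O 1.000
Empirical formula: C3H3O
Empirical-formula mass = 55.06 g/mol; 220 ÷ 55.06 ≈ 4, so the molecular formula is C12H12O4.

C12H12O4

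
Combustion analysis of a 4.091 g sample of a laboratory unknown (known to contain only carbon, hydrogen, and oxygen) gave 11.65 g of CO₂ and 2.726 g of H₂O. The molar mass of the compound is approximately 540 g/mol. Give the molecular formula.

mol C = 11.65 g CO₂ ÷ 44.009 g/mol = 0.26472 mol
mol H = 2 × 2.726 g H₂O ÷ 18.015 g/mol = 0.30264 mol
mass O = 4.091 − (3.1795 + 0.30506) = 0.60641 g → mol O = 0.60641 ÷ 15.999 = 0.037903 mol
Divide by the smallest (0.037903 mol): C 6.984, H 7.985, O 1.000
Empirical formula: C7H8O
Empirical-formula mass = 108.14 g/mol; 540 ÷ 108.14 ≈ 5, so the molecular formula is C35H40O5.

C35H40O5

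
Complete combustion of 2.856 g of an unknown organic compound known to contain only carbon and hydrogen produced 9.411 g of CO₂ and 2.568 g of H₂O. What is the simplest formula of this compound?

C3H4

mol C = 9.411 g CO₂ ÷ 44.009 g/mol = 0.21384 mol
mol H = 2 × 2.568 g H₂O ÷ 18.015 g/mol = 0.28510 mol
Divide by the smallest (0.21384 mol): C 1.000, H 1.333
Multiplying each by 3 gives whole numbers: C 3.00, H 4.00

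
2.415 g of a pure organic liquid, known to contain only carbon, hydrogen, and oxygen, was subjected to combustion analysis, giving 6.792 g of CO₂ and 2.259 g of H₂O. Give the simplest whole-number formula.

C8H13O

mol C = 6.792 g CO₂ ÷ 44.009 g/mol = 0.15433 mol
mol H = 2 × 2.259 g H₂O ÷ 18.015 g/mol = 0.25079 mol
mass O = 2.415 − (1.8537 + 0.25280) = 0.30852 g → mol O = 0.30852 ÷ 15.999 = 0.019284 mol
Divide by the smallest (0.019284 mol): C 8.003, H 13.005, O 1.000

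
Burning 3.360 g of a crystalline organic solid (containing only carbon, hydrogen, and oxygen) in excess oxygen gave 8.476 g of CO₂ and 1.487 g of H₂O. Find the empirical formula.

mol C = 8.476 g CO₂ ÷ 44.009 g/mol = 0.19260 mol
mol H = 2 × 1.487 g H₂O ÷ 18.015 g/mol = 0.16508 mol
mass O = 3.360 − (2.3133 + 0.16641) = 0.88031 g → mol O = 0.88031 ÷ 15.999 = 0.055023 mol
Divide by the smallest (0.055023 mol): C 3.500, H 3.000, O 1.000
Multiplying each by 2 gives whole numbers: C 7.00, H 6.00, O 2.00

C7H6O2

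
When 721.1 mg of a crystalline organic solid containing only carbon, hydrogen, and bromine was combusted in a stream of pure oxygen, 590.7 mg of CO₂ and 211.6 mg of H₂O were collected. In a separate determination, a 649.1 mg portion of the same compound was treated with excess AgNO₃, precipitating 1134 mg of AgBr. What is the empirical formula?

C4H7Br2

mol C = 0.5907 g CO₂ ÷ 44.009 g/mol = 0.013422 mol
mol H = 2 × 0.2116 g H₂O ÷ 18.015 g/mol = 0.023492 mol
From the AgBr data: mol Br per gram of compound = (1.134 ÷ 187.772) ÷ 0.6491 = 0.0093040 mol/g, so in the 0.7211 g combustion sample mol Br = 0.0067091 mol
Divide by the smallest (0.0067091 mol): C 2.001, H 3.501, Br 1.000
Multiplying each by 2 gives whole numbers: C 4.00, H 7.00, Br 2.00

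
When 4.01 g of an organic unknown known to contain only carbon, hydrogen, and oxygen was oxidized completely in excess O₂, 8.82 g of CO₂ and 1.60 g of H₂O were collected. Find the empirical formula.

mol C = 8.82 g CO₂ ÷ 44.009 g/mol = 0.2004 mol
mol H = 2 × 1.60 g H₂O ÷ 18.015 g/mol = 0.1776 mol
mass O = 4.01 − (2.407 + 0.1791) = 1.424 g → mol O = 1.424 ÷ 15.999 = 0.08899 mol
Divide by the smallest (0.08899 mol): C 2.252, H 1.996, O 1.000
Multiplying each by 4 gives whole numbers: C 9.01, H 7.98, O 4.00

C9H8O4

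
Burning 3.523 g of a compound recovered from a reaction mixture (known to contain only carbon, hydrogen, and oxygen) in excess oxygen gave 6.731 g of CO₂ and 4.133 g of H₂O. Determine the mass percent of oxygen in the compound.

mol C = 6.731 g CO₂ ÷ 44.009 g/mol = 0.15295 mol
mol H = 2 × 4.133 g H₂O ÷ 18.015 g/mol = 0.45884 mol
mass O = 3.523 − (1.8370 + 0.46251) = 1.2235 g → mol O = 1.2235 ÷ 15.999 = 0.076471 mol
mass % O = 1.2235 g ÷ 3.523 g × 100%

34.73%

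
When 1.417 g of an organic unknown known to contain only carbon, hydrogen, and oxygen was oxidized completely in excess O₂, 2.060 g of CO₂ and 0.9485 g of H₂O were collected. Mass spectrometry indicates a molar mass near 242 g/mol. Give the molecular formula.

mol C = 2.060 g CO₂ ÷ 44.009 g/mol = 0.046809 mol
mol H = 2 × 0.9485 g H₂O ÷ 18.015 g/mol = 0.10530 mol
mass O = 1.417 − (0.56222 + 0.10614) = 0.74864 g → mol O = 0.74864 ÷ 15.999 = 0.046793 mol
Divide by the smallest (0.046793 mol): C 1.000, H 2.250, O 1.000
Multiplying each by 4 gives whole numbers: C 4.00, H 9.00, O 4.00
Empirical formula: C4H9O4
Empirical-formula mass = 121.11 g/mol; 242 ÷ 121.11 ≈ 2, so the molecular formula is C8H18O8.

C8H18O8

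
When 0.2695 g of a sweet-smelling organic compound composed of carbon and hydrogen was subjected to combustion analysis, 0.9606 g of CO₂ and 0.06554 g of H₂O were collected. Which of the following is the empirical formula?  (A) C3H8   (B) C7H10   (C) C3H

mol C = 0.9606 g CO₂ ÷ 44.009 g/mol = 0.021827 mol
mol H = 2 × 0.06554 g H₂O ÷ 18.015 g/mol = 0.0072762 mol
Divide by the smallest (0.0072762 mol): C 3.000, H 1.000

(C) C3H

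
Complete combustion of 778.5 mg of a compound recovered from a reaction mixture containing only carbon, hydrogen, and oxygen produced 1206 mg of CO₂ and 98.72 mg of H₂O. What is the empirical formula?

mol C = 1.206 g CO₂ ÷ 44.009 g/mol = 0.027403 mol
mol H = 2 × 0.09872 g H₂O ÷ 18.015 g/mol = 0.010960 mol
mass O = 0.7785 − (0.32914 + 0.011047) = 0.43831 g → mol O = 0.43831 ÷ 15.999 = 0.027396 mol
Divide by the smallest (0.010960 mol): C 2.500, H 1.000, O 2.500
Multiplying each by 2 gives whole numbers: C 5.00, H 2.00, O 5.00

C5H2O5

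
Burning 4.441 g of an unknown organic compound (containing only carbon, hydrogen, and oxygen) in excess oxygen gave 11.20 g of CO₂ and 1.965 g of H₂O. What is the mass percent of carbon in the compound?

mol C = 11.20 g CO₂ ÷ 44.009 g/mol = 0.25449 mol
mol H = 2 × 1.965 g H₂O ÷ 18.015 g/mol = 0.21815 mol
mass O = 4.441 − (3.0567 + 0.21990) = 1.1644 g → mol O = 1.1644 ÷ 15.999 = 0.072778 mol
mass % C = 3.0567 g ÷ 4.441 g × 100%

68.83%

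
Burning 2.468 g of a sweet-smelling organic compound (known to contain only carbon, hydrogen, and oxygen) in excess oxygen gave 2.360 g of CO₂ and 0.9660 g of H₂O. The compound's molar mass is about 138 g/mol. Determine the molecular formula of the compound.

C3H6O6

mol C = 2.360 g CO₂ ÷ 44.009 g/mol = 0.053625 mol
mol H = 2 × 0.9660 g H₂O ÷ 18.015 g/mol = 0.10724 mol
mass O = 2.468 − (0.64409 + 0.10810) = 1.7158 g → mol O = 1.7158 ÷ 15.999 = 0.10724 mol
Divide by the smallest (0.053625 mol): C 1.000, H 2.000, O 2.000
Empirical formula: CH2O2
Empirical-formula mass = 46.02 g/mol; 138 ÷ 46.02 ≈ 3, so the molecular formula is C3H6O6.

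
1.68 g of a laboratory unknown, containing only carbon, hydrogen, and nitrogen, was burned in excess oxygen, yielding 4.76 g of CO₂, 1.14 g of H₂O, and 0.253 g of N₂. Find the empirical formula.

C6H7N

mol C = 4.76 g CO₂ ÷ 44.009 g/mol = 0.1082 mol
mol H = 2 × 1.14 g H₂O ÷ 18.015 g/mol = 0.1266 mol
mol N = 2 × 0.253 g N₂ ÷ 28.014 g/mol = 0.01806 mol
Divide by the smallest (0.01806 mol): C 5.988, H 7.007, N 1.000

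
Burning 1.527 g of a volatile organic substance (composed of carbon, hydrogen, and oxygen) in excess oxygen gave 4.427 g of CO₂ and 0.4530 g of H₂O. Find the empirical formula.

C6H3O

mol C = 4.427 g CO₂ ÷ 44.009 g/mol = 0.10059 mol
mol H = 2 × 0.4530 g H₂O ÷ 18.015 g/mol = 0.050291 mol
mass O = 1.527 − (1.2082 + 0.050694) = 0.26808 g → mol O = 0.26808 ÷ 15.999 = 0.016756 mol
Divide by the smallest (0.016756 mol): C 6.003, H 3.001, O 1.000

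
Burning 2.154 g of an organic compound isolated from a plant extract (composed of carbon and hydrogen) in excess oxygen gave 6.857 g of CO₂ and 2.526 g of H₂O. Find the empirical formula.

mol C = 6.857 g CO₂ ÷ 44.009 g/mol = 0.15581 mol
mol H = 2 × 2.526 g H₂O ÷ 18.015 g/mol = 0.28043 mol
Divide by the smallest (0.15581 mol): C 1.000, H 1.800
Multiplying each by 5 gives whole numbers: C 5.00, H 9.00

C5H9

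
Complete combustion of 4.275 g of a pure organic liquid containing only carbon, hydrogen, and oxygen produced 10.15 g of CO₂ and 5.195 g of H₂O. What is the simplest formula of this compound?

mol C = 10.15 g CO₂ ÷ 44.009 g/mol = 0.23063 mol
mol H = 2 × 5.195 g H₂O ÷ 18.015 g/mol = 0.57674 mol
mass O = 4.275 − (2.7702 + 0.58136) = 0.92349 g → mol O = 0.92349 ÷ 15.999 = 0.057722 mol
Divide by the smallest (0.057722 mol): C 3.996, H 9.992, O 1.000

C4H10O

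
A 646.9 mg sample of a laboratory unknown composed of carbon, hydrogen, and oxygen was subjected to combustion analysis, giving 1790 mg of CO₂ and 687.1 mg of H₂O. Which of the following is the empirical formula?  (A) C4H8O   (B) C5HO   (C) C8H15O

mol C = 1.790 g CO₂ ÷ 44.009 g/mol = 0.040673 mol
mol H = 2 × 0.6871 g H₂O ÷ 18.015 g/mol = 0.076281 mol
mass O = 0.6469 − (0.48853 + 0.076891) = 0.081479 g → mol O = 0.081479 ÷ 15.999 = 0.0050928 mol
Divide by the smallest (0.0050928 mol): C 7.986, H 14.978, O 1.000

(C) C8H15O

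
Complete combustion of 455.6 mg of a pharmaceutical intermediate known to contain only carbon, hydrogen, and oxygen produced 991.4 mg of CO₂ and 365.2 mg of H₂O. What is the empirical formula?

mol C = 0.9914 g CO₂ ÷ 44.009 g/mol = 0.022527 mol
mol H = 2 × 0.3652 g H₂O ÷ 18.015 g/mol = 0.040544 mol
mass O = 0.4556 − (0.27057 + 0.040868) = 0.14416 g → mol O = 0.14416 ÷ 15.999 = 0.0090104 mol
Divide by the smallest (0.0090104 mol): C 2.500, H 4.500, O 1.000
Multiplying each by 2 gives whole numbers: C 5.00, H 9.00, O 2.00

C5H9O2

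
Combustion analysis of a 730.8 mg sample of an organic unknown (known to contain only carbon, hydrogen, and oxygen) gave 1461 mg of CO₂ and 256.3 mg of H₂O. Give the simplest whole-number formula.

mol C = 1.461 g CO₂ ÷ 44.009 g/mol = 0.033198 mol
mol H = 2 × 0.2563 g H₂O ÷ 18.015 g/mol = 0.028454 mol
mass O = 0.7308 − (0.39874 + 0.028682) = 0.30338 g → mol O = 0.30338 ÷ 15.999 = 0.018962 mol
Divide by the smallest (0.018962 mol): C 1.751, H 1.501, O 1.000
Multiplying each by 4 gives whole numbers: C 7.00, H 6.00, O 4.00

C7H6O4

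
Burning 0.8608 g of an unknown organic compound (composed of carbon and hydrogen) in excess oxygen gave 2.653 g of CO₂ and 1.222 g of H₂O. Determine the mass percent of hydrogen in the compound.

15.89%

mol C = 2.653 g CO₂ ÷ 44.009 g/mol = 0.060283 mol
mol H = 2 × 1.222 g H₂O ÷ 18.015 g/mol = 0.13566 mol
mass % H = 0.13675 g ÷ 0.8608 g × 100%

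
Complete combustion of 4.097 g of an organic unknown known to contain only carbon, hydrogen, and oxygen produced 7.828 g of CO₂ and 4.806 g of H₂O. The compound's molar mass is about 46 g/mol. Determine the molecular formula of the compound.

mol C = 7.828 g CO₂ ÷ 44.009 g/mol = 0.17787 mol
mol H = 2 × 4.806 g H₂O ÷ 18.015 g/mol = 0.53356 mol
mass O = 4.097 − (2.1364 + 0.53782) = 1.4227 g → mol O = 1.4227 ÷ 15.999 = 0.088927 mol
Divide by the smallest (0.088927 mol): C 2.000, H 6.000, O 1.000
Empirical formula: C2H6O
Empirical-formula mass = 46.07 g/mol; 46 ÷ 46.07 ≈ 1, so the molecular formula is C2H6O.

C2H6O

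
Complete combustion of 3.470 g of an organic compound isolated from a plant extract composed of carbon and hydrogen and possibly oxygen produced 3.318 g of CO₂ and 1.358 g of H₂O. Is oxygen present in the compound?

yes

mol C = 3.318 g CO₂ ÷ 44.009 g/mol = 0.075394 mol
mol H = 2 × 1.358 g H₂O ÷ 18.015 g/mol = 0.15076 mol
C and H account for only 1.0575 g of the 3.470 g sample; the remaining 2.4125 g must be oxygen.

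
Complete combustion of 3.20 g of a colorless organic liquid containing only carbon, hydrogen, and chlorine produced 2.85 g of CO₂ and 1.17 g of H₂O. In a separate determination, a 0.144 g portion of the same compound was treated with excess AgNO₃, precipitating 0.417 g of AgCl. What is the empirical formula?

mol C = 2.85 g CO₂ ÷ 44.009 g/mol = 0.06476 mol
mol H = 2 × 1.17 g H₂O ÷ 18.015 g/mol = 0.1299 mol
From the AgCl data: mol Cl per gram of compound = (0.417 ÷ 143.318) ÷ 0.144 = 0.02021 mol/g, so in the 3.20 g combustion sample mol Cl = 0.06466 mol
Divide by the smallest (0.06466 mol): C 1.002, H 2.009, Cl 1.000

CH2Cl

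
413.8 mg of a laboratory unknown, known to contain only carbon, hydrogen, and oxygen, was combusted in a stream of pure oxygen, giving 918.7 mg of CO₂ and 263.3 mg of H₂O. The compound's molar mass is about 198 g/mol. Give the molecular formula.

C10H14O4

mol C = 0.9187 g CO₂ ÷ 44.009 g/mol = 0.020875 mol
mol H = 2 × 0.2633 g H₂O ÷ 18.015 g/mol = 0.029231 mol
mass O = 0.4138 − (0.25073 + 0.029465) = 0.13360 g → mol O = 0.13360 ÷ 15.999 = 0.0083506 mol
Divide by the smallest (0.0083506 mol): C 2.500, H 3.500, O 1.000
Multiplying each by 2 gives whole numbers: C 5.00, H 7.00, O 2.00
Empirical formula: C5H7O2
Empirical-formula mass = 99.11 g/mol; 198 ÷ 99.11 ≈ 2, so the molecular formula is C10H14O4.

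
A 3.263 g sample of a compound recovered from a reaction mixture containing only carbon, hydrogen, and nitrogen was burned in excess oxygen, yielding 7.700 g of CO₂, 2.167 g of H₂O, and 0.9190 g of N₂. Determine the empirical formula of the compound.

C8H11N3

mol C = 7.700 g CO₂ ÷ 44.009 g/mol = 0.17496 mol
mol H = 2 × 2.167 g H₂O ÷ 18.015 g/mol = 0.24058 mol
mol N = 2 × 0.9190 g N₂ ÷ 28.014 g/mol = 0.065610 mol
Divide by the smallest (0.065610 mol): C 2.667, H 3.667, N 1.000
Multiplying each by 3 gives whole numbers: C 8.00, H 11.00, N 3.00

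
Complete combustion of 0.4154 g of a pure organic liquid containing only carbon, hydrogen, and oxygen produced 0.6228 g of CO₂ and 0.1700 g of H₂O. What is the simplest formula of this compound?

mol C = 0.6228 g CO₂ ÷ 44.009 g/mol = 0.014152 mol
mol H = 2 × 0.1700 g H₂O ÷ 18.015 g/mol = 0.018873 mol
mass O = 0.4154 − (0.16998 + 0.019024) = 0.22640 g → mol O = 0.22640 ÷ 15.999 = 0.014151 mol
Divide by the smallest (0.014151 mol): C 1.000, H 1.334, O 1.000
Multiplying each by 3 gives whole numbers: C 3.00, H 4.00, O 3.00

C3H4O3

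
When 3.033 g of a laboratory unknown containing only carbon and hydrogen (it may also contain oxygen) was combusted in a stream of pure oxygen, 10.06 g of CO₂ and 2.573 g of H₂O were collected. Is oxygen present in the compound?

mol C = 10.06 g CO₂ ÷ 44.009 g/mol = 0.22859 mol
mol H = 2 × 2.573 g H₂O ÷ 18.015 g/mol = 0.28565 mol
C and H together account for 3.0335 g — essentially the entire 3.033 g sample — so the compound contains no oxygen.

no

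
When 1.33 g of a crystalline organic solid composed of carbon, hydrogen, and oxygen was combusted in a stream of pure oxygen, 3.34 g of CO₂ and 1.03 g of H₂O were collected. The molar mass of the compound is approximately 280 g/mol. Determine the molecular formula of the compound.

C16H24O4

mol C = 3.34 g CO₂ ÷ 44.009 g/mol = 0.07589 mol
mol H = 2 × 1.03 g H₂O ÷ 18.015 g/mol = 0.1143 mol
mass O = 1.33 − (0.9116 + 0.1153) = 0.3032 g → mol O = 0.3032 ÷ 15.999 = 0.01895 mol
Divide by the smallest (0.01895 mol): C 4.005, H 6.034, O 1.000
Empirical formula: C4H6O
Empirical-formula mass = 70.09 g/mol; 280 ÷ 70.09 ≈ 4, so the molecular formula is C16H24O4.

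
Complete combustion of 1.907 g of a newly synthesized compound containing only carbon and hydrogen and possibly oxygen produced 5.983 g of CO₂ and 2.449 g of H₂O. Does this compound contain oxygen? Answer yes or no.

no

mol C = 5.983 g CO₂ ÷ 44.009 g/mol = 0.13595 mol
mol H = 2 × 2.449 g H₂O ÷ 18.015 g/mol = 0.27188 mol
C and H together account for 1.9069 g — essentially the entire 1.907 g sample — so the compound contains no oxygen.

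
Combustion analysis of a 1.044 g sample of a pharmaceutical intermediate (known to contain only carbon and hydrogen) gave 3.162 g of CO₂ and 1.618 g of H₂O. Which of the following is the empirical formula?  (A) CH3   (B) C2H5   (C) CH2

mol C = 3.162 g CO₂ ÷ 44.009 g/mol = 0.071849 mol
mol H = 2 × 1.618 g H₂O ÷ 18.015 g/mol = 0.17963 mol
Divide by the smallest (0.071849 mol): C 1.000, H 2.500
Multiplying each by 2 gives whole numbers: C 2.00, H 5.00

(B) C2H5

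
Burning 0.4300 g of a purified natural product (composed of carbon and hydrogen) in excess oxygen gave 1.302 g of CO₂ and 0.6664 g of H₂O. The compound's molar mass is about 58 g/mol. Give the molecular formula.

C4H10

mol C = 1.302 g CO₂ ÷ 44.009 g/mol = 0.029585 mol
mol H = 2 × 0.6664 g H₂O ÷ 18.015 g/mol = 0.073983 mol
Divide by the smallest (0.029585 mol): C 1.000, H 2.501
Multiplying each by 2 gives whole numbers: C 2.00, H 5.00
Empirical formula: C2H5
Empirical-formula mass = 29.06 g/mol; 58 ÷ 29.06 ≈ 2, so the molecular formula is C4H10.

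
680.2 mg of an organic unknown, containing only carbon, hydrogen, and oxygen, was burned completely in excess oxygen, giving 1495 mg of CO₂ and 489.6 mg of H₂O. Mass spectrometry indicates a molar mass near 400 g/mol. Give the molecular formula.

mol C = 1.495 g CO₂ ÷ 44.009 g/mol = 0.033970 mol
mol H = 2 × 0.4896 g H₂O ÷ 18.015 g/mol = 0.054355 mol
mass O = 0.6802 − (0.40802 + 0.054790) = 0.21739 g → mol O = 0.21739 ÷ 15.999 = 0.013588 mol
Divide by the smallest (0.013588 mol): C 2.500, H 4.000, O 1.000
Multiplying each by 2 gives whole numbers: C 5.00, H 8.00, O 2.00
Empirical formula: C5H8O2
Empirical-formula mass = 100.12 g/mol; 400 ÷ 100.12 ≈ 4, so the molecular formula is C20H32O8.

C20H32O8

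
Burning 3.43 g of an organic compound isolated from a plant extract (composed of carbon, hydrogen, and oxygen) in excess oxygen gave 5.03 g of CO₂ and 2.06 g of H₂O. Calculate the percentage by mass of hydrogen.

mol C = 5.03 g CO₂ ÷ 44.009 g/mol = 0.1143 mol
mol H = 2 × 2.06 g H₂O ÷ 18.015 g/mol = 0.2287 mol
mass O = 3.43 − (1.373 + 0.2305) = 1.827 g → mol O = 1.827 ÷ 15.999 = 0.1142 mol
mass % H = 0.2305 g ÷ 3.43 g × 100%

6.7%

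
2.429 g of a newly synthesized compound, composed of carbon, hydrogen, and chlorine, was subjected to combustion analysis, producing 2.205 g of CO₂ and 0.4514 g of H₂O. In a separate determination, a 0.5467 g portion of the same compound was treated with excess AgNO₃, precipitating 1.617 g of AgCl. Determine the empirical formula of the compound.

mol C = 2.205 g CO₂ ÷ 44.009 g/mol = 0.050103 mol
mol H = 2 × 0.4514 g H₂O ÷ 18.015 g/mol = 0.050114 mol
From the AgCl data: mol Cl per gram of compound = (1.617 ÷ 143.318) ÷ 0.5467 = 0.020638 mol/g, so in the 2.429 g combustion sample mol Cl = 0.050129 mol
Divide by the smallest (0.050103 mol): C 1.000, H 1.000, Cl 1.001

CHCl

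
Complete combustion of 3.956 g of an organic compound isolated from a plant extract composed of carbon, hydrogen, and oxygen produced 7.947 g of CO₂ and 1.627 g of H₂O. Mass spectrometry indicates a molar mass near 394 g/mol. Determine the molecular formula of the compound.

mol C = 7.947 g CO₂ ÷ 44.009 g/mol = 0.18058 mol
mol H = 2 × 1.627 g H₂O ÷ 18.015 g/mol = 0.18063 mol
mass O = 3.956 − (2.1689 + 0.18207) = 1.6050 g → mol O = 1.6050 ÷ 15.999 = 0.10032 mol
Divide by the smallest (0.10032 mol): C 1.800, H 1.801, O 1.000
Multiplying each by 5 gives whole numbers: C 9.00, H 9.00, O 5.00
Empirical formula: C9H9O5
Empirical-formula mass = 197.17 g/mol; 394 ÷ 197.17 ≈ 2, so the molecular formula is C18H18O10.

C18H18O10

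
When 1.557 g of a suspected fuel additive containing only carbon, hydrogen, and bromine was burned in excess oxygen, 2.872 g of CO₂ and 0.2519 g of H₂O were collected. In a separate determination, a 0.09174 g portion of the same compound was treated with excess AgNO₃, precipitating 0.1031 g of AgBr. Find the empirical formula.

C7H3Br

mol C = 2.872 g CO₂ ÷ 44.009 g/mol = 0.065259 mol
mol H = 2 × 0.2519 g H₂O ÷ 18.015 g/mol = 0.027966 mol
From the AgBr data: mol Br per gram of compound = (0.1031 ÷ 187.772) ÷ 0.09174 = 0.0059851 mol/g, so in the 1.557 g combustion sample mol Br = 0.0093188 mol
Divide by the smallest (0.0093188 mol): C 7.003, H 3.001, Br 1.000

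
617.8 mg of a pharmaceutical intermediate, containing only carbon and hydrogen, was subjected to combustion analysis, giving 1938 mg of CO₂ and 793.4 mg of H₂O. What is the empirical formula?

CH2

mol C = 1.938 g CO₂ ÷ 44.009 g/mol = 0.044036 mol
mol H = 2 × 0.7934 g H₂O ÷ 18.015 g/mol = 0.088082 mol
Divide by the smallest (0.044036 mol): C 1.000, H 2.000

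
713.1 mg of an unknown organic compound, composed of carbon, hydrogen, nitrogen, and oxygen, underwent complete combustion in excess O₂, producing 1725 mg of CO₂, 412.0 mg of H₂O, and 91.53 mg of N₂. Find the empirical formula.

mol C = 1.725 g CO₂ ÷ 44.009 g/mol = 0.039197 mol
mol H = 2 × 0.4120 g H₂O ÷ 18.015 g/mol = 0.045740 mol
mol N = 2 × 0.09153 g N₂ ÷ 28.014 g/mol = 0.0065346 mol
mass O = 0.7131 − (0.47079 + 0.046106 + 0.091530) = 0.10467 g → mol O = 0.10467 ÷ 15.999 = 0.0065426 mol
Divide by the smallest (0.0065346 mol): C 5.998, H 7.000, N 1.000, O 1.001

C6H7NO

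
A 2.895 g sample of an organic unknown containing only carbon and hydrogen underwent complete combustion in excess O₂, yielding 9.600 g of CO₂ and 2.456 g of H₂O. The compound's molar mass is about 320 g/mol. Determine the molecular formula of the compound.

C24H30

mol C = 9.600 g CO₂ ÷ 44.009 g/mol = 0.21814 mol
mol H = 2 × 2.456 g H₂O ÷ 18.015 g/mol = 0.27266 mol
Divide by the smallest (0.21814 mol): C 1.000, H 1.250
Multiplying each by 4 gives whole numbers: C 4.00, H 5.00
Empirical formula: C4H5
Empirical-formula mass = 53.08 g/mol; 320 ÷ 53.08 ≈ 6, so the molecular formula is C24H30.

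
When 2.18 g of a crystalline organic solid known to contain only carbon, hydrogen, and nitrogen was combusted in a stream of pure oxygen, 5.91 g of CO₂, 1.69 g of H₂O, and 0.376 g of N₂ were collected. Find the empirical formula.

C5H7N

mol C = 5.91 g CO₂ ÷ 44.009 g/mol = 0.1343 mol
mol H = 2 × 1.69 g H₂O ÷ 18.015 g/mol = 0.1876 mol
mol N = 2 × 0.376 g N₂ ÷ 28.014 g/mol = 0.02684 mol
Divide by the smallest (0.02684 mol): C 5.003, H 6.989, N 1.000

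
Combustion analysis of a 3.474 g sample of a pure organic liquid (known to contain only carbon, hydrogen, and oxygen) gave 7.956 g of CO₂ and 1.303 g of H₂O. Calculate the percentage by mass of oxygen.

33.30%

mol C = 7.956 g CO₂ ÷ 44.009 g/mol = 0.18078 mol
mol H = 2 × 1.303 g H₂O ÷ 18.015 g/mol = 0.14466 mol
mass O = 3.474 − (2.1714 + 0.14581) = 1.1568 g → mol O = 1.1568 ÷ 15.999 = 0.072306 mol
mass % O = 1.1568 g ÷ 3.474 g × 100%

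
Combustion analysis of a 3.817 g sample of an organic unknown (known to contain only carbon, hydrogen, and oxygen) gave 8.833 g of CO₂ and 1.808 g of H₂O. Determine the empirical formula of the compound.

mol C = 8.833 g CO₂ ÷ 44.009 g/mol = 0.20071 mol
mol H = 2 × 1.808 g H₂O ÷ 18.015 g/mol = 0.20072 mol
mass O = 3.817 − (2.4107 + 0.20233) = 1.2040 g → mol O = 1.2040 ÷ 15.999 = 0.075252 mol
Divide by the smallest (0.075252 mol): C 2.667, H 2.667, O 1.000
Multiplying each by 3 gives whole numbers: C 8.00, H 8.00, O 3.00

C8H8O3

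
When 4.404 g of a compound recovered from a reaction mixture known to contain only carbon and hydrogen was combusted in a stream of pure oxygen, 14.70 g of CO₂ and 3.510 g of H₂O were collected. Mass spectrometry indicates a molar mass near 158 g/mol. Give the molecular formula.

C12H14

mol C = 14.70 g CO₂ ÷ 44.009 g/mol = 0.33402 mol
mol H = 2 × 3.510 g H₂O ÷ 18.015 g/mol = 0.38968 mol
Divide by the smallest (0.33402 mol): C 1.000, H 1.167
Multiplying each by 6 gives whole numbers: C 6.00, H 7.00
Empirical formula: C6H7
Empirical-formula mass = 79.12 g/mol; 158 ÷ 79.12 ≈ 2, so the molecular formula is C12H14.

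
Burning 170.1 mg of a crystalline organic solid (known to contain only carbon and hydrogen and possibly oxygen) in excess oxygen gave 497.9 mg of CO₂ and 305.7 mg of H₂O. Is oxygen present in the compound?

mol C = 0.4979 g CO₂ ÷ 44.009 g/mol = 0.011314 mol
mol H = 2 × 0.3057 g H₂O ÷ 18.015 g/mol = 0.033938 mol
C and H together account for 0.17010 g — essentially the entire 0.1701 g sample — so the compound contains no oxygen.

no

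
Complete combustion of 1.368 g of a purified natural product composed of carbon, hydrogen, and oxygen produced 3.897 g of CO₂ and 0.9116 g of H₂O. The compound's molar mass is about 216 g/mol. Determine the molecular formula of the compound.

C14H16O2

mol C = 3.897 g CO₂ ÷ 44.009 g/mol = 0.088550 mol
mol H = 2 × 0.9116 g H₂O ÷ 18.015 g/mol = 0.10120 mol
mass O = 1.368 − (1.0636 + 0.10201) = 0.20241 g → mol O = 0.20241 ÷ 15.999 = 0.012651 mol
Divide by the smallest (0.012651 mol): C 6.999, H 7.999, O 1.000
Empirical formula: C7H8O
Empirical-formula mass = 108.14 g/mol; 216 ÷ 108.14 ≈ 2, so the molecular formula is C14H16O2.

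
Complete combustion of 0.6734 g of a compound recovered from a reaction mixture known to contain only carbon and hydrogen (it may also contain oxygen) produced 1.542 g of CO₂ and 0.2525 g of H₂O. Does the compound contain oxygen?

yes

mol C = 1.542 g CO₂ ÷ 44.009 g/mol = 0.035038 mol
mol H = 2 × 0.2525 g H₂O ÷ 18.015 g/mol = 0.028032 mol
C and H account for only 0.44910 g of the 0.6734 g sample; the remaining 0.22430 g must be oxygen.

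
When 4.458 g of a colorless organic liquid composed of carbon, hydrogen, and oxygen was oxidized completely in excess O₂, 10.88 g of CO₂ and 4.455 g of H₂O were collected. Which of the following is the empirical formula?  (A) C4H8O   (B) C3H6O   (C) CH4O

mol C = 10.88 g CO₂ ÷ 44.009 g/mol = 0.24722 mol
mol H = 2 × 4.455 g H₂O ÷ 18.015 g/mol = 0.49459 mol
mass O = 4.458 − (2.9694 + 0.49854) = 0.99007 g → mol O = 0.99007 ÷ 15.999 = 0.061883 mol
Divide by the smallest (0.061883 mol): C 3.995, H 7.992, O 1.000

(A) C4H8O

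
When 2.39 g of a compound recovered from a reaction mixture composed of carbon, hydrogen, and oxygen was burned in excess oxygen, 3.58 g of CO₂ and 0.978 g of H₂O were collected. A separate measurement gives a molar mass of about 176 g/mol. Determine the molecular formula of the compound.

C6H8O6

mol C = 3.58 g CO₂ ÷ 44.009 g/mol = 0.08135 mol
mol H = 2 × 0.978 g H₂O ÷ 18.015 g/mol = 0.1086 mol
mass O = 2.39 − (0.9771 + 0.1094) = 1.303 g → mol O = 1.303 ÷ 15.999 = 0.08147 mol
Divide by the smallest (0.08135 mol): C 1.000, H 1.335, O 1.002
Multiplying each by 3 gives whole numbers: C 3.00, H 4.00, O 3.00
Empirical formula: C3H4O3
Empirical-formula mass = 88.06 g/mol; 176 ÷ 88.06 ≈ 2, so the molecular formula is C6H8O6.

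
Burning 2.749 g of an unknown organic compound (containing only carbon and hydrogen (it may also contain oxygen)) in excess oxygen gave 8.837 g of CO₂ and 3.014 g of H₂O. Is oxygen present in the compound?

no

mol C = 8.837 g CO₂ ÷ 44.009 g/mol = 0.20080 mol
mol H = 2 × 3.014 g H₂O ÷ 18.015 g/mol = 0.33461 mol
C and H together account for 2.7491 g — essentially the entire 2.749 g sample — so the compound contains no oxygen.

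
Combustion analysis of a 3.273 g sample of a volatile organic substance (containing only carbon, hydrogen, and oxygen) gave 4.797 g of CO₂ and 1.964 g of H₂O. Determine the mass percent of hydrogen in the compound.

mol C = 4.797 g CO₂ ÷ 44.009 g/mol = 0.10900 mol
mol H = 2 × 1.964 g H₂O ÷ 18.015 g/mol = 0.21804 mol
mass O = 3.273 − (1.3092 + 0.21978) = 1.7440 g → mol O = 1.7440 ÷ 15.999 = 0.10901 mol
mass % H = 0.21978 g ÷ 3.273 g × 100%

6.72%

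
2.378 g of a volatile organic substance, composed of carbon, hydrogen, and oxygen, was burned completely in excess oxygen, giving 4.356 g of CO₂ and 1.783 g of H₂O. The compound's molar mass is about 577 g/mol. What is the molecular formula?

mol C = 4.356 g CO₂ ÷ 44.009 g/mol = 0.098980 mol
mol H = 2 × 1.783 g H₂O ÷ 18.015 g/mol = 0.19795 mol
mass O = 2.378 − (1.1888 + 0.19953) = 0.98962 g → mol O = 0.98962 ÷ 15.999 = 0.061855 mol
Divide by the smallest (0.061855 mol): C 1.600, H 3.200, O 1.000
Multiplying each by 5 gives whole numbers: C 8.00, H 16.00, O 5.00
Empirical formula: C8H16O5
Empirical-formula mass = 192.21 g/mol; 577 ÷ 192.21 ≈ 3, so the molecular formula is C24H48O15.

C24H48O15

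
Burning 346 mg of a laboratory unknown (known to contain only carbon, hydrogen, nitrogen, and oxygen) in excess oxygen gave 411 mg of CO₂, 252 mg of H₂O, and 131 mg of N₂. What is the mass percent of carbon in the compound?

mol C = 0.411 g CO₂ ÷ 44.009 g/mol = 0.009339 mol
mol H = 2 × 0.252 g H₂O ÷ 18.015 g/mol = 0.02798 mol
mol N = 2 × 0.131 g N₂ ÷ 28.014 g/mol = 0.009352 mol
mass O = 0.346 − (0.1122 + 0.02820 + 0.1310) = 0.07463 g → mol O = 0.07463 ÷ 15.999 = 0.004665 mol
mass % C = 0.1122 g ÷ 0.346 g × 100%

32.4%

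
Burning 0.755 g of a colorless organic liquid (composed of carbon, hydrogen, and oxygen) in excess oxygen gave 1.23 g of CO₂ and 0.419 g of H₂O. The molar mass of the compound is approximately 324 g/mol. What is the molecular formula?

mol C = 1.23 g CO₂ ÷ 44.009 g/mol = 0.02795 mol
mol H = 2 × 0.419 g H₂O ÷ 18.015 g/mol = 0.04652 mol
mass O = 0.755 − (0.3357 + 0.04689) = 0.3724 g → mol O = 0.3724 ÷ 15.999 = 0.02328 mol
Divide by the smallest (0.02328 mol): C 1.201, H 1.998, O 1.000
Multiplying each by 5 gives whole numbers: C 6.00, H 9.99, O 5.00
Empirical formula: C6H10O5
Empirical-formula mass = 162.14 g/mol; 324 ÷ 162.14 ≈ 2, so the molecular formula is C12H20O10.

C12H20O10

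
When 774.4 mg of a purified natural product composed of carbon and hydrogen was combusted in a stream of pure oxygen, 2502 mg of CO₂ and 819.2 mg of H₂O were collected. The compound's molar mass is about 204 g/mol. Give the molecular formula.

mol C = 2.502 g CO₂ ÷ 44.009 g/mol = 0.056852 mol
mol H = 2 × 0.8192 g H₂O ÷ 18.015 g/mol = 0.090946 mol
Divide by the smallest (0.056852 mol): C 1.000, H 1.600
Multiplying each by 5 gives whole numbers: C 5.00, H 8.00
Empirical formula: C5H8
Empirical-formula mass = 68.12 g/mol; 204 ÷ 68.12 ≈ 3, so the molecular formula is C15H24.

C15H24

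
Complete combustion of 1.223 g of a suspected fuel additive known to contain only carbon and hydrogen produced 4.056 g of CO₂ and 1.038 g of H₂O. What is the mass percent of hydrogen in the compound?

9.50%

mol C = 4.056 g CO₂ ÷ 44.009 g/mol = 0.092163 mol
mol H = 2 × 1.038 g H₂O ÷ 18.015 g/mol = 0.11524 mol
mass % H = 0.11616 g ÷ 1.223 g × 100%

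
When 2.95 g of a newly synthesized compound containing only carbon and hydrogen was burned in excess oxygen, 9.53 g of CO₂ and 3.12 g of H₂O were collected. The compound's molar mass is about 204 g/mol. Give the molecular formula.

C15H24

mol C = 9.53 g CO₂ ÷ 44.009 g/mol = 0.2165 mol
mol H = 2 × 3.12 g H₂O ÷ 18.015 g/mol = 0.3464 mol
Divide by the smallest (0.2165 mol): C 1.000, H 1.600
Multiplying each by 5 gives whole numbers: C 5.00, H 8.00
Empirical formula: C5H8
Empirical-formula mass = 68.12 g/mol; 204 ÷ 68.12 ≈ 3, so the molecular formula is C15H24.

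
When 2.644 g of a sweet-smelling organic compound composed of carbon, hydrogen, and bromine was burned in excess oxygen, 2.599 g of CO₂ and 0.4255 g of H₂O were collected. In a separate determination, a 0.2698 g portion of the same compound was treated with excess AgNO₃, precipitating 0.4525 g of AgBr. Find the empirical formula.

C5H4Br2

mol C = 2.599 g CO₂ ÷ 44.009 g/mol = 0.059056 mol
mol H = 2 × 0.4255 g H₂O ÷ 18.015 g/mol = 0.047238 mol
From the AgBr data: mol Br per gram of compound = (0.4525 ÷ 187.772) ÷ 0.2698 = 0.0089319 mol/g, so in the 2.644 g combustion sample mol Br = 0.023616 mol
Divide by the smallest (0.023616 mol): C 2.501, H 2.000, Br 1.000
Multiplying each by 2 gives whole numbers: C 5.00, H 4.00, Br 2.00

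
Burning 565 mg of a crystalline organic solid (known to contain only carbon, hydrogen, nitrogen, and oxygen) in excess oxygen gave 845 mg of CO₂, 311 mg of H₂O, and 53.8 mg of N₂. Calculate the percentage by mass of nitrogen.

9.5%

mol C = 0.845 g CO₂ ÷ 44.009 g/mol = 0.01920 mol
mol H = 2 × 0.311 g H₂O ÷ 18.015 g/mol = 0.03453 mol
mol N = 2 × 0.0538 g N₂ ÷ 28.014 g/mol = 0.003841 mol
mass O = 0.565 − (0.2306 + 0.03480 + 0.05380) = 0.2458 g → mol O = 0.2458 ÷ 15.999 = 0.01536 mol
mass % N = 0.05380 g ÷ 0.565 g × 100%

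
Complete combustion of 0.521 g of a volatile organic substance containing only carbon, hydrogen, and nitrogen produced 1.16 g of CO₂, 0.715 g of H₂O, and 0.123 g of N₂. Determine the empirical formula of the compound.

mol C = 1.16 g CO₂ ÷ 44.009 g/mol = 0.02636 mol
mol H = 2 × 0.715 g H₂O ÷ 18.015 g/mol = 0.07938 mol
mol N = 2 × 0.123 g N₂ ÷ 28.014 g/mol = 0.008781 mol
Divide by the smallest (0.008781 mol): C 3.002, H 9.039, N 1.000

C3H9N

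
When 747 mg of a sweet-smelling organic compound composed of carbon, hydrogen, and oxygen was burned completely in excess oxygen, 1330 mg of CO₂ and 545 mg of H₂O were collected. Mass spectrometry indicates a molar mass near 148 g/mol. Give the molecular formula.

C6H12O4

mol C = 1.33 g CO₂ ÷ 44.009 g/mol = 0.03022 mol
mol H = 2 × 0.545 g H₂O ÷ 18.015 g/mol = 0.06051 mol
mass O = 0.747 − (0.3630 + 0.06099) = 0.3230 g → mol O = 0.3230 ÷ 15.999 = 0.02019 mol
Divide by the smallest (0.02019 mol): C 1.497, H 2.997, O 1.000
Multiplying each by 2 gives whole numbers: C 2.99, H 5.99, O 2.00
Empirical formula: C3H6O2
Empirical-formula mass = 74.08 g/mol; 148 ÷ 74.08 ≈ 2, so the molecular formula is C6H12O4.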